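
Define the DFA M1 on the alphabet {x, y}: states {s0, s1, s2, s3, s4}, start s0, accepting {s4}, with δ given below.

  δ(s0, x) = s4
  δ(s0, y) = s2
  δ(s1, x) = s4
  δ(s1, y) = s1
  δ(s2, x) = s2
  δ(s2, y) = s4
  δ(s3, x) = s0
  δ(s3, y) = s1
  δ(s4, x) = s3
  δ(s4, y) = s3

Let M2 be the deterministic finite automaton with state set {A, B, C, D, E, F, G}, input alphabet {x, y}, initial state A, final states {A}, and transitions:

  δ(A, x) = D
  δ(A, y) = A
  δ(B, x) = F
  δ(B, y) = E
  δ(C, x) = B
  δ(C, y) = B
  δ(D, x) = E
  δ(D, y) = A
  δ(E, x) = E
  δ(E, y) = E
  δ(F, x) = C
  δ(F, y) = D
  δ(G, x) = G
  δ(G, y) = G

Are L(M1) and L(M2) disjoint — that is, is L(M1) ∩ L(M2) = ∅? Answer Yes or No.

No

The string yy is accepted by both M1 and M2.
Hence L(M1) ∩ L(M2) ≠ ∅.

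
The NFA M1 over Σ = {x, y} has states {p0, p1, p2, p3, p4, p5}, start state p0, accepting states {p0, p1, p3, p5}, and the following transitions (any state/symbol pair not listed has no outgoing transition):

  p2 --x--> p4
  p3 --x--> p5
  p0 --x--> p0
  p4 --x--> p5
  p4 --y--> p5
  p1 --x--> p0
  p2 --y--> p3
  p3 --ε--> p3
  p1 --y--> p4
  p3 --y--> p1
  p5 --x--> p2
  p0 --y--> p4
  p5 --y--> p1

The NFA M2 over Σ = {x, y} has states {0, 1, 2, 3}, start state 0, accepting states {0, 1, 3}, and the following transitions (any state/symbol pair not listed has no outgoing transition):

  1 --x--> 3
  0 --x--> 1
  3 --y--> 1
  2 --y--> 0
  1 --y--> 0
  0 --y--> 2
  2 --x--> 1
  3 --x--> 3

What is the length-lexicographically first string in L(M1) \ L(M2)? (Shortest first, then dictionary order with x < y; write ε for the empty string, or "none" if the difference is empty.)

The string xyy is accepted by M1 but not by M2.
No shorter string lies in the difference, and xyy is the lexicographically first length-3 string in L(M1) \ L(M2).

xyy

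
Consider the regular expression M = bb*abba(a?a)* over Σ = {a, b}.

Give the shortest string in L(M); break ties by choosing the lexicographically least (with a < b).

babba

By inspection of the expression, no string of length less than 5 matches, and babba is the lexicographically first match of length 5.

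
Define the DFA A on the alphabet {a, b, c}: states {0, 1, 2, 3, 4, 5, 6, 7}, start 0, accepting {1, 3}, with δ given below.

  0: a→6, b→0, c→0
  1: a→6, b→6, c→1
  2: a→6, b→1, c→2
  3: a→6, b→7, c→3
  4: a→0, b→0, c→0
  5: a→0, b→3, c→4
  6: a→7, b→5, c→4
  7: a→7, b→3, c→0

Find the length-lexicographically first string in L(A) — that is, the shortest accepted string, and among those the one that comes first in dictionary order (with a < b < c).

aab

A breadth-first search from 0 reaches an accepting state first via the path 0 → 6 → 7 → 3 on input aab.
No string of length < 3 is accepted (BFS exhausts all shorter strings without reaching an accepting state), and aab is the lexicographically least accepting string of length 3.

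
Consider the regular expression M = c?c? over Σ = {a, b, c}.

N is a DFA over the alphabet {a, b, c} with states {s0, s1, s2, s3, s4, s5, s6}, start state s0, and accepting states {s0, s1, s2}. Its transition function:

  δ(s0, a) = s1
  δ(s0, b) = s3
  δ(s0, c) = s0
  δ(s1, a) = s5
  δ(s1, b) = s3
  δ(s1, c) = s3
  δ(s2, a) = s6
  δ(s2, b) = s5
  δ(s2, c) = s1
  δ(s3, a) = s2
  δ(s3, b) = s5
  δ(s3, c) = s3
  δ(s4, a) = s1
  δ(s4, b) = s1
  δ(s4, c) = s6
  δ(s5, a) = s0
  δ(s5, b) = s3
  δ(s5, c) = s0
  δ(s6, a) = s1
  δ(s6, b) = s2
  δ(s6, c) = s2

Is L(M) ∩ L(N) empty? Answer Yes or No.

No

The empty string ε is accepted by both M and N.
Hence L(M) ∩ L(N) ≠ ∅.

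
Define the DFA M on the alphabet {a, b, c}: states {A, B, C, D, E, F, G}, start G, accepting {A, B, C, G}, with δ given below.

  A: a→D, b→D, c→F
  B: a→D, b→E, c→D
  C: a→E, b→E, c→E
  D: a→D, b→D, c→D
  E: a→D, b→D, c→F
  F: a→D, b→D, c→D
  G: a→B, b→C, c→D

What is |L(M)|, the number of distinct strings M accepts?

The useful subgraph on states {B, C, G} is acyclic, so L(M) is finite; the longest accepting path visits 2 useful states, giving maximum string length 1.
Counting accepting paths from G by length: 1 of length 0, 2 of length 1. Total 3.

3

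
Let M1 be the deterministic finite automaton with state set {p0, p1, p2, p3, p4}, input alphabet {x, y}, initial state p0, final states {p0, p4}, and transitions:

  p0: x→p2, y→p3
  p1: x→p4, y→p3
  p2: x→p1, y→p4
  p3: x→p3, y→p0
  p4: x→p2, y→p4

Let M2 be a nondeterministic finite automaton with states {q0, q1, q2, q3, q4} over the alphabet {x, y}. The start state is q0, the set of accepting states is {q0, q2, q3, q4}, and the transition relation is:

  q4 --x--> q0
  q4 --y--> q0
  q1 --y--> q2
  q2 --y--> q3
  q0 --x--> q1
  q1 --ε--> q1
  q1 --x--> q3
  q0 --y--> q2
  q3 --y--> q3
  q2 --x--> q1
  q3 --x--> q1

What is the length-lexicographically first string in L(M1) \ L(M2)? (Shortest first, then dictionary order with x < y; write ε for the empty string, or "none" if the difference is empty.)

The string xxx is accepted by M1 but not by M2.
No shorter string lies in the difference, and xxx is the lexicographically first length-3 string in L(M1) \ L(M2).

xxx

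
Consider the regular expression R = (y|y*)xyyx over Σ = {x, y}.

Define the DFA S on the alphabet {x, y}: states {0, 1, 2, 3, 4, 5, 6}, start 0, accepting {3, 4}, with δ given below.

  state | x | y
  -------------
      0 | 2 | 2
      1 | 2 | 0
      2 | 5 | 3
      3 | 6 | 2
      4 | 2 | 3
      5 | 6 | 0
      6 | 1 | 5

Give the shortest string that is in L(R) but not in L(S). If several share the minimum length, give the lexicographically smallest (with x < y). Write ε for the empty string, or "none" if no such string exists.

xyyx

The string xyyx is accepted by R but not by S.
No shorter string lies in the difference, and xyyx is the lexicographically first length-4 string in L(R) \ L(S).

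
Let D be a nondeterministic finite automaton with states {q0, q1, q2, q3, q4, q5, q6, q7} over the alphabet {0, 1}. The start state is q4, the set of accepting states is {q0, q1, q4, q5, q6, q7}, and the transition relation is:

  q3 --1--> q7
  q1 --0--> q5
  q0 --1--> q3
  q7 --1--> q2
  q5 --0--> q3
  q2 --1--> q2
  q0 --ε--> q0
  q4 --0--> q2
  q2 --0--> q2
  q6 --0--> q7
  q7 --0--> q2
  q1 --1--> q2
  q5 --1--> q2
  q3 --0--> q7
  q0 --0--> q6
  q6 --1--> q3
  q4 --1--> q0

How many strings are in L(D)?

8

The useful subgraph on states {q0, q3, q4, q6, q7} is acyclic, so L(D) is finite; the longest accepting path visits 5 useful states, giving maximum string length 4.
Counting accepting paths from q4 by length: 1 of length 0, 1 of length 1, 1 of length 2, 3 of length 3, 2 of length 4. Total 8.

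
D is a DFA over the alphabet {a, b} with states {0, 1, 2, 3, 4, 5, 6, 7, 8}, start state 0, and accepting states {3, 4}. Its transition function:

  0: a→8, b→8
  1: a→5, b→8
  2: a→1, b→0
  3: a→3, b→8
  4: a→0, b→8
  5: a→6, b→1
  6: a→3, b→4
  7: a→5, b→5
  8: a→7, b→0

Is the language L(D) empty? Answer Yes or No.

No

The string aaaaa is accepted: the run 0 → 8 → 7 → 5 → 6 → 3 ends in the accepting state 3.
Since at least one string is accepted, L(D) is not empty.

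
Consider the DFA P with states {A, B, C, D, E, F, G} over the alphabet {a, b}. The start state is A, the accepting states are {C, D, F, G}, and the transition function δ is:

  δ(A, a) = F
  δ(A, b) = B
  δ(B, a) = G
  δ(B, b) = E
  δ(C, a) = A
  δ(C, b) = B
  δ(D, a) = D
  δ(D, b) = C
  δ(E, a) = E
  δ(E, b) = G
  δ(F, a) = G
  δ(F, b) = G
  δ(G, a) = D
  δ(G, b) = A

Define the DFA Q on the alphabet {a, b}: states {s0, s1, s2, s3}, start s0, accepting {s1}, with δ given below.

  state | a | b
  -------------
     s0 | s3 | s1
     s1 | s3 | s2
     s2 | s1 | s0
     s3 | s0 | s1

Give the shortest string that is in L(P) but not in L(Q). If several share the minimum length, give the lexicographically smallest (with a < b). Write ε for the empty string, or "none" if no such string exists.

The string a is accepted by P but not by Q.
No shorter string lies in the difference, and a is the lexicographically first length-1 string in L(P) \ L(Q).

a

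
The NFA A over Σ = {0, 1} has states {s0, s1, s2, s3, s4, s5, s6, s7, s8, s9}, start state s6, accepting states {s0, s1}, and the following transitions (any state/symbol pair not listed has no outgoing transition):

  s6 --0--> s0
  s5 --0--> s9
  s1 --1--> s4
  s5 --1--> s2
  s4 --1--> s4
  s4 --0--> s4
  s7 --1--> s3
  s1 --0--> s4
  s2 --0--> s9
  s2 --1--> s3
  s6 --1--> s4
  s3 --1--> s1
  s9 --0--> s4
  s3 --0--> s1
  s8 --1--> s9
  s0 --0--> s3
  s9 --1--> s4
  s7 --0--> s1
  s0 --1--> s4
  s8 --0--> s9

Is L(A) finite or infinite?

finite

The useful states (reachable from s6 and able to reach an accepting state) are {s0, s1, s3, s6}.
Restricted to these states the transition graph has no cycle, so every accepting path has bounded length and L is finite.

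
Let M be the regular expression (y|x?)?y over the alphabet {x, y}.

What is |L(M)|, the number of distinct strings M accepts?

The expression has no Kleene star, so L(M) is finite. Expanding the alternatives gives {y, xy, yy}.
That is 1 of length 1, 2 of length 2: 3 strings in all.

3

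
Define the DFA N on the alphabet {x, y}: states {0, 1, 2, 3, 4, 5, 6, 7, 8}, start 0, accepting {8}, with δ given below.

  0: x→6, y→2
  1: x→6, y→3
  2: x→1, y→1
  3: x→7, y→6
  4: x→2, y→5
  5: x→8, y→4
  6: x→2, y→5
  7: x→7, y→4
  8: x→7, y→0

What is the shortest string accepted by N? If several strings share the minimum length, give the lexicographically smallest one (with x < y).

xyx

A breadth-first search from 0 reaches an accepting state first via the path 0 → 6 → 5 → 8 on input xyx.
No string of length < 3 is accepted (BFS exhausts all shorter strings without reaching an accepting state), and xyx is the lexicographically least accepting string of length 3.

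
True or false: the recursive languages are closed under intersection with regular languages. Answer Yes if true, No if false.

Yes

A regular language is decidable (simulate its DFA), so run that check and the decider for L and accept iff both accept; everything halts.
So the recursive languages are closed under intersection with a regular language.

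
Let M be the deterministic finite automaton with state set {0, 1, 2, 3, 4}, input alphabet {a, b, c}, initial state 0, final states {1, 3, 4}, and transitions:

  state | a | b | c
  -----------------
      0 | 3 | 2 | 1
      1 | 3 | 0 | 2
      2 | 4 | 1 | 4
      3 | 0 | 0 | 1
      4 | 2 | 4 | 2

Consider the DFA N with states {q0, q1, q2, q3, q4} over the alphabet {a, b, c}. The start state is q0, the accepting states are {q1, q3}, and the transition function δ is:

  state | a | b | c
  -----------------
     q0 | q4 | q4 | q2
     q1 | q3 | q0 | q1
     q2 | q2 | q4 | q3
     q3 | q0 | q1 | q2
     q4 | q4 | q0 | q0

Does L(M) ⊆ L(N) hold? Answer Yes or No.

No

The string a is in L(M) but not in L(N).
So L(M) ⊄ L(N).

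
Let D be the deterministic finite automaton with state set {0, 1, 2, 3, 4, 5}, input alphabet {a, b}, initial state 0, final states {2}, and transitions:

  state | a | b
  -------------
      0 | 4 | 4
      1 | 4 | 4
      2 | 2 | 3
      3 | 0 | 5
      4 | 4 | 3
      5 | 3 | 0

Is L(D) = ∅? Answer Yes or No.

The states reachable from the start state are {0, 3, 4, 5}.
None of the accepting states {2} is reachable, so no string is accepted and L(D) = ∅.

Yes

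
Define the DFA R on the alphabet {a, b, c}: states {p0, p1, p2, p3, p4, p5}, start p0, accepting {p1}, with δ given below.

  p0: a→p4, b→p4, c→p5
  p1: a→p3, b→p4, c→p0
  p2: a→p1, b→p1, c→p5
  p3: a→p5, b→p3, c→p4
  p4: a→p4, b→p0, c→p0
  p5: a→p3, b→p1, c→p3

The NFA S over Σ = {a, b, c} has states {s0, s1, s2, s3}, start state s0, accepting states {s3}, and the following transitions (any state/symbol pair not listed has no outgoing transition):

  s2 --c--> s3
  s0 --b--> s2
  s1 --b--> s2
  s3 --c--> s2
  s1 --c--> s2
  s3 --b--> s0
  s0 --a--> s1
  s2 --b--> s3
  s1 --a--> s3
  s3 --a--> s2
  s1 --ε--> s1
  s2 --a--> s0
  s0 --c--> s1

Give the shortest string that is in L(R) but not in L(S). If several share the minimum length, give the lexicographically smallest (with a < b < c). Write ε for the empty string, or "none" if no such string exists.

cb

The string cb is accepted by R but not by S.
No shorter string lies in the difference, and cb is the lexicographically first length-2 string in L(R) \ L(S).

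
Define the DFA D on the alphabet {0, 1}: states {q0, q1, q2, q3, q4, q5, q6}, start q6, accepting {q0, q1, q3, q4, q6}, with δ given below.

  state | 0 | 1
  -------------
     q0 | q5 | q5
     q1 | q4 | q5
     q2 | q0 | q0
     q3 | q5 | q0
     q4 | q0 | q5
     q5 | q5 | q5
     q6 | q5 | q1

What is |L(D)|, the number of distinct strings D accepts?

4

The useful subgraph on states {q0, q1, q4, q6} is acyclic, so L(D) is finite; the longest accepting path visits 4 useful states, giving maximum string length 3.
Counting accepting paths from q6 by length: 1 of length 0, 1 of length 1, 1 of length 2, 1 of length 3. Total 4.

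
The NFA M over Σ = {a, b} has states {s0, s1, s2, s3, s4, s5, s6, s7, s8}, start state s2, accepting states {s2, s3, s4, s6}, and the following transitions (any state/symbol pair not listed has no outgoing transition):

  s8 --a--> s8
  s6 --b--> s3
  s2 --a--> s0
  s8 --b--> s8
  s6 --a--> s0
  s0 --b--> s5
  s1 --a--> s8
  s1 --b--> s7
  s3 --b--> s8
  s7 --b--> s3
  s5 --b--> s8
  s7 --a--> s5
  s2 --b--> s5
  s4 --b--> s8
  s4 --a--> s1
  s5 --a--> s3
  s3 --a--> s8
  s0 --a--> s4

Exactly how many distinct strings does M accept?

6

The useful subgraph on states {s0, s1, s2, s3, s4, s5, s7} is acyclic, so L(M) is finite; the longest accepting path visits 7 useful states, giving maximum string length 6.
Counting accepting paths from s2 by length: 1 of length 0, 2 of length 2, 1 of length 3, 1 of length 5, 1 of length 6. Total 6.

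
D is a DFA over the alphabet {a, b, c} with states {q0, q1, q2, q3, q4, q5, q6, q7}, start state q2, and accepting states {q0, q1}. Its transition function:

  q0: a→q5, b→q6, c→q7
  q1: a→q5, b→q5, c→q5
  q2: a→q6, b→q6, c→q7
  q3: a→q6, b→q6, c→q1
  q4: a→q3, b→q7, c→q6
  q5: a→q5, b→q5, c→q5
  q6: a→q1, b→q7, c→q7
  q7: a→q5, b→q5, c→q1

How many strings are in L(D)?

7

The useful subgraph on states {q1, q2, q6, q7} is acyclic, so L(D) is finite; the longest accepting path visits 4 useful states, giving maximum string length 3.
Counting accepting paths from q2 by length: 3 of length 2, 4 of length 3. Total 7.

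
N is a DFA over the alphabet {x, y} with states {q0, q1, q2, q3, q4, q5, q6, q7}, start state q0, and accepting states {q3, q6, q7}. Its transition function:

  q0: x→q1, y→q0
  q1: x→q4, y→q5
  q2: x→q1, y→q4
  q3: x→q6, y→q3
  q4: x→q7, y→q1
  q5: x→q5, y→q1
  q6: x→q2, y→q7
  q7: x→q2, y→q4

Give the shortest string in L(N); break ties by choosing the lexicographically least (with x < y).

xxx

A breadth-first search from q0 reaches an accepting state first via the path q0 → q1 → q4 → q7 on input xxx.
No string of length < 3 is accepted (BFS exhausts all shorter strings without reaching an accepting state), and xxx is the lexicographically least accepting string of length 3.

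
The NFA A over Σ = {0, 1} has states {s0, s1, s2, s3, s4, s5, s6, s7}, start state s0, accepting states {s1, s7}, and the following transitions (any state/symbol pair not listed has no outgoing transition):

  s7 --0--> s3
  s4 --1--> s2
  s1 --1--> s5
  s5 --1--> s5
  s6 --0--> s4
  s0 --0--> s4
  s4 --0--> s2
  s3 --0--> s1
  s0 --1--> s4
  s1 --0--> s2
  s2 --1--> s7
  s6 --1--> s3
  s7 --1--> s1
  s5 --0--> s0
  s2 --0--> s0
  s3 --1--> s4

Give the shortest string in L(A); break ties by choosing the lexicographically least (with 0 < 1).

001

A breadth-first search from s0 reaches an accepting state first via the path s0 → s4 → s2 → s7 on input 001.
No string of length < 3 is accepted (BFS exhausts all shorter strings without reaching an accepting state), and 001 is the lexicographically least accepting string of length 3.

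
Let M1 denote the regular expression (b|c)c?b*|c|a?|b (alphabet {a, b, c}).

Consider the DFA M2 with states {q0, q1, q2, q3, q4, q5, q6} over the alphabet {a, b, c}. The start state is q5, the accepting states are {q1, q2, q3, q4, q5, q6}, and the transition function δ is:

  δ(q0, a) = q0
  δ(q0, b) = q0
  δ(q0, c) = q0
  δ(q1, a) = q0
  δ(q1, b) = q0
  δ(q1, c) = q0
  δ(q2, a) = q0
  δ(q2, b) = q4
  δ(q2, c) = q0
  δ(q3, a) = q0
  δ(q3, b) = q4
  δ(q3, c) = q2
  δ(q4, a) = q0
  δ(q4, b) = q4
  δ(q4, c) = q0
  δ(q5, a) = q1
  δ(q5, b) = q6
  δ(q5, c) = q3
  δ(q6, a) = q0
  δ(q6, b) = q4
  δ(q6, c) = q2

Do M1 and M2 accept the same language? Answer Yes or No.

Converting the expression M1 to a DFA (subset construction, then merging equivalent states) gives the minimal DFA with states {r0, r1, r2, r3, r4}, start state r0, accepting states {r0, r1, r2, r4} and transitions r0: a→r1, b→r2, c→r2; r1: a→r3, b→r3, c→r3; r2: a→r3, b→r4, c→r4; r3: a→r3, b→r3, c→r3; r4: a→r3, b→r4, c→r3.
Exploring the product automaton M1 × M2 from the start pair (r0, q5), following both machines on each input symbol, reaches 7 state pairs: (r0, q5), (r1, q1), (r2, q6), (r2, q3), (r3, q0), (r4, q4), (r4, q2).
M1 accepts in {r0, r1, r2, r4} and M2 accepts in {q1, q2, q3, q4, q5, q6}. In every reachable pair the two components are either both accepting — (r0, q5), (r1, q1), (r2, q6), (r2, q3), (r4, q4), (r4, q2) — or both non-accepting, so no string is accepted by exactly one of the machines: L(M1) \ L(M2) and L(M2) \ L(M1) are both empty.
Hence every string is accepted by M1 iff it is accepted by M2, and the two languages coincide.

Yes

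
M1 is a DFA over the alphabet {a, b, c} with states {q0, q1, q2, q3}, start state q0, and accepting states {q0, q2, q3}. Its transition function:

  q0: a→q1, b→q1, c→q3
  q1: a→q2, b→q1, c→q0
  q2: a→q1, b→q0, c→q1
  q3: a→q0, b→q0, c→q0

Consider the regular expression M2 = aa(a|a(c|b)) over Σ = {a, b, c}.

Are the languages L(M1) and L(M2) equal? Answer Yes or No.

No

The empty string ε is accepted by M1 but rejected by M2.
So L(M1) ≠ L(M2).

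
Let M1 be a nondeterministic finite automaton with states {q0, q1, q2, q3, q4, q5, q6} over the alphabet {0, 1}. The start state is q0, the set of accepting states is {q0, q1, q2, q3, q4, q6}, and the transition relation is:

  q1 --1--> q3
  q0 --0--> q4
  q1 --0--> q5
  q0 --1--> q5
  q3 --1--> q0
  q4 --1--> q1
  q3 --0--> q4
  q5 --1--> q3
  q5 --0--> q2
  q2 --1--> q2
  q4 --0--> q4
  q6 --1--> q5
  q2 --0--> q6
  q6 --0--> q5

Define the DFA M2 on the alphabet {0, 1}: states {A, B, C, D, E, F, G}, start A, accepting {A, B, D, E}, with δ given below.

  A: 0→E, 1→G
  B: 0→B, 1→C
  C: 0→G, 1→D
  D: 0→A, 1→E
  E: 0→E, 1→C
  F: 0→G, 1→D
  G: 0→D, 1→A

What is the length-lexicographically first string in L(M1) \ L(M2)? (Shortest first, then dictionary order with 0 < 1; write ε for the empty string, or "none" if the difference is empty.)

The string 01 is accepted by M1 but not by M2.
No shorter string lies in the difference, and 01 is the lexicographically first length-2 string in L(M1) \ L(M2).

01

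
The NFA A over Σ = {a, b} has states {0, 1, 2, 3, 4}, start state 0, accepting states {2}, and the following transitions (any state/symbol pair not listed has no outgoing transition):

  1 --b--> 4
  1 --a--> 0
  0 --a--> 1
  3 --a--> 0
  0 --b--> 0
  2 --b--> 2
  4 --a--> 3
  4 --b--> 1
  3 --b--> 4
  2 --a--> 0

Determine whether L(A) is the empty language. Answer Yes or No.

The states reachable from the start state are {0, 1, 3, 4}.
None of the accepting states {2} is reachable, so no string is accepted and L(A) = ∅.

Yes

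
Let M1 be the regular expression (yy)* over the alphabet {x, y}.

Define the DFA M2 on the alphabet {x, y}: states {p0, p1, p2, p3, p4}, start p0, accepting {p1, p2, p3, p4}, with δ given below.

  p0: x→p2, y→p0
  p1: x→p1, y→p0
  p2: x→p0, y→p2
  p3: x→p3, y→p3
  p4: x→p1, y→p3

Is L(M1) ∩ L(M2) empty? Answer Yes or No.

Yes

Converting the expression M1 to a DFA (subset construction, then merging equivalent states) gives the minimal DFA with states {r0, r1, r2}, start state r0, accepting states {r0} and transitions r0: x→r1, y→r2; r1: x→r1, y→r1; r2: x→r1, y→r0.
Exploring the product automaton M1 × M2 from the start pair (r0, p0), following both machines on each input symbol, reaches 4 state pairs: (r0, p0), (r1, p2), (r2, p0), (r1, p0).
M1 accepts in {r0} and M2 accepts in {p1, p2, p3, p4}; no reachable pair has both components accepting, so no string drives both machines to acceptance simultaneously and L(M1) ∩ L(M2) = ∅.
So no string is accepted by both, and the intersection is empty.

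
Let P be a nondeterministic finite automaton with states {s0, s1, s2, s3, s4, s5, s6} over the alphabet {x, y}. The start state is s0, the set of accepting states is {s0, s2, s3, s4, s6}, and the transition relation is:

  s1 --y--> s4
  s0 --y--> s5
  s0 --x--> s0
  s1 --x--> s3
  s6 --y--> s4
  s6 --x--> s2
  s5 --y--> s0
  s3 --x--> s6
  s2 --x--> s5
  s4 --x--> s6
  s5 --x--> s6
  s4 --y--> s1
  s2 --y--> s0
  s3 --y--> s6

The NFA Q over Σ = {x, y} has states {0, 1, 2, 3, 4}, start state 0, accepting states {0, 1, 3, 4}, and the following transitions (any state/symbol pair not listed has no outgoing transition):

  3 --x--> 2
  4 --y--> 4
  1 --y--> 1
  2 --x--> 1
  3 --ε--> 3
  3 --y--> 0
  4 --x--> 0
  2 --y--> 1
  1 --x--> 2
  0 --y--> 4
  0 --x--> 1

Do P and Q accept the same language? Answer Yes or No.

The string xx is accepted by P but rejected by Q.
So L(P) ≠ L(Q).

No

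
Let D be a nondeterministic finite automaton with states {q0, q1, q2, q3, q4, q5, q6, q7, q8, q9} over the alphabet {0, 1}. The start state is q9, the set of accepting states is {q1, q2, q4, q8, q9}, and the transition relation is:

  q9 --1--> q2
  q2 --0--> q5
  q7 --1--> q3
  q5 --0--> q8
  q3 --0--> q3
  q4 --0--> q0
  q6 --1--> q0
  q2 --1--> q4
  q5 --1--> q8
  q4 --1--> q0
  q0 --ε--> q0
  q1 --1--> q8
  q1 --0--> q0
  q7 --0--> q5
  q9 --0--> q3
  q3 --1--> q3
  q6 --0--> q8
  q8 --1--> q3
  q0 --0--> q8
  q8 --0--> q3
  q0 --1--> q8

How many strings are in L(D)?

The useful subgraph on states {q0, q2, q4, q5, q8, q9} is acyclic, so L(D) is finite; the longest accepting path visits 5 useful states, giving maximum string length 4.
Counting accepting paths from q9 by length: 1 of length 0, 1 of length 1, 1 of length 2, 2 of length 3, 4 of length 4. Total 9.

9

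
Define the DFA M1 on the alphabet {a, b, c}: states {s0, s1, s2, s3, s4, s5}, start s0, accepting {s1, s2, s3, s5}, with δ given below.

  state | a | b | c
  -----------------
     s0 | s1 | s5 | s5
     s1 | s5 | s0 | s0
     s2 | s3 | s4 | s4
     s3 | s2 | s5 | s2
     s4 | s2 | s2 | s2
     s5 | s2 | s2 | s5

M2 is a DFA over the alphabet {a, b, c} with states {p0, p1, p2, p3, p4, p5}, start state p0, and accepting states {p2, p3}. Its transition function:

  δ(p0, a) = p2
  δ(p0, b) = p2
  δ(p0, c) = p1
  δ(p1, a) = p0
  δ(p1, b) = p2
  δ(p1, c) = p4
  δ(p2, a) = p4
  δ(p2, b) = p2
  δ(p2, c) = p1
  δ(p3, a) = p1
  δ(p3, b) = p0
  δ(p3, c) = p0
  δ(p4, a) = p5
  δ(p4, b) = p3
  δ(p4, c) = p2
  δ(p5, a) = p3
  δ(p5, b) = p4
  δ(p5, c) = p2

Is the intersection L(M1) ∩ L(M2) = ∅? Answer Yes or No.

The string a is accepted by both M1 and M2.
Hence L(M1) ∩ L(M2) ≠ ∅.

No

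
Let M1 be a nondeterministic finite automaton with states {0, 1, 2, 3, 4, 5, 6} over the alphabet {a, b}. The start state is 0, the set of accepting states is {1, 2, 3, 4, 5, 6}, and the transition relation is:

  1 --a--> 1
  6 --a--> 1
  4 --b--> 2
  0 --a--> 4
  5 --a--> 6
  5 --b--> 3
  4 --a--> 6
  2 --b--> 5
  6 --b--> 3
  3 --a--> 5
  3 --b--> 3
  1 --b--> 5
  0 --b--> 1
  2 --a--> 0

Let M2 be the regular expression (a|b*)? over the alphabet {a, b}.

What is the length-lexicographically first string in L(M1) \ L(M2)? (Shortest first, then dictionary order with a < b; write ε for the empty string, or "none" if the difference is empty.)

The string aa is accepted by M1 but not by M2.
No shorter string lies in the difference, and aa is the lexicographically first length-2 string in L(M1) \ L(M2).

aa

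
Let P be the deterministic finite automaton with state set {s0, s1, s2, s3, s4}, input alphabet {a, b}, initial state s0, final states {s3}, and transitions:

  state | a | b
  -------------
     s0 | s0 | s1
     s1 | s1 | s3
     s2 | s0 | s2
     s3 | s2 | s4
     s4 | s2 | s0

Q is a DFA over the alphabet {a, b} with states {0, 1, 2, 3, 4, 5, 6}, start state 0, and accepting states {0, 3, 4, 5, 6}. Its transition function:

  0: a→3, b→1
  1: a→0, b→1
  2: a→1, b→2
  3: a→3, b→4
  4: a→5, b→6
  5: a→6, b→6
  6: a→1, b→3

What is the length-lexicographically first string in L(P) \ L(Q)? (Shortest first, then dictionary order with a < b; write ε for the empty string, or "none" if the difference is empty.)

The string bb is accepted by P but not by Q.
No shorter string lies in the difference, and bb is the lexicographically first length-2 string in L(P) \ L(Q).

bb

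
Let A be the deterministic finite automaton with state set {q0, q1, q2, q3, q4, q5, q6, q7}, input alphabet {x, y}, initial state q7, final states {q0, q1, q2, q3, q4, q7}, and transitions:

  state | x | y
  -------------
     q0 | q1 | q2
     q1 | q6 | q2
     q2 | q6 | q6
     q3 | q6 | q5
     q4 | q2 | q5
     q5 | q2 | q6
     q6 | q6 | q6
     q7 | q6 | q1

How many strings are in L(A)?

3

The useful subgraph on states {q1, q2, q7} is acyclic, so L(A) is finite; the longest accepting path visits 3 useful states, giving maximum string length 2.
Counting accepting paths from q7 by length: 1 of length 0, 1 of length 1, 1 of length 2. Total 3.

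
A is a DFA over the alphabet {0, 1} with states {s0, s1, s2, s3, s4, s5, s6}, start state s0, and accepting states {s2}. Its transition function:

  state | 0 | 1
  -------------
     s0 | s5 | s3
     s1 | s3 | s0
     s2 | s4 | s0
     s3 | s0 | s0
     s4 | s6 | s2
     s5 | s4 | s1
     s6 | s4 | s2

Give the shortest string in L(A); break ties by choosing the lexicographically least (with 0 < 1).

A breadth-first search from s0 reaches an accepting state first via the path s0 → s5 → s4 → s2 on input 001.
No string of length < 3 is accepted (BFS exhausts all shorter strings without reaching an accepting state), and 001 is the lexicographically least accepting string of length 3.

001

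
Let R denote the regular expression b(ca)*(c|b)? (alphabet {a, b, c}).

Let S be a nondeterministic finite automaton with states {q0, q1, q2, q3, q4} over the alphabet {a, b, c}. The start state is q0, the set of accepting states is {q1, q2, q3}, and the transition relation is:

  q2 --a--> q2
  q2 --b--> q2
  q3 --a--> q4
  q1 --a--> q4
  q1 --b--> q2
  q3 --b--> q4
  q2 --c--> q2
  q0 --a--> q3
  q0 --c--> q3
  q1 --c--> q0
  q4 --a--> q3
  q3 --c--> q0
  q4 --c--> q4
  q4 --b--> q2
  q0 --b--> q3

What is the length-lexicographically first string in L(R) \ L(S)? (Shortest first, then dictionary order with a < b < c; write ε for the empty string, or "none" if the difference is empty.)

bb

The string bb is accepted by R but not by S.
No shorter string lies in the difference, and bb is the lexicographically first length-2 string in L(R) \ L(S).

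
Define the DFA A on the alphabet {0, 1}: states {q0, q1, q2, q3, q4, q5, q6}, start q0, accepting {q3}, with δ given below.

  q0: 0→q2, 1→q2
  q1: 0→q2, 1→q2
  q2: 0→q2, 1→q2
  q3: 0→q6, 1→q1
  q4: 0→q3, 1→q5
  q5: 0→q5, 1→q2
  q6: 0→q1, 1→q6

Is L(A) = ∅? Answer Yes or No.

The states reachable from the start state are {q0, q2}.
None of the accepting states {q3} is reachable, so no string is accepted and L(A) = ∅.

Yes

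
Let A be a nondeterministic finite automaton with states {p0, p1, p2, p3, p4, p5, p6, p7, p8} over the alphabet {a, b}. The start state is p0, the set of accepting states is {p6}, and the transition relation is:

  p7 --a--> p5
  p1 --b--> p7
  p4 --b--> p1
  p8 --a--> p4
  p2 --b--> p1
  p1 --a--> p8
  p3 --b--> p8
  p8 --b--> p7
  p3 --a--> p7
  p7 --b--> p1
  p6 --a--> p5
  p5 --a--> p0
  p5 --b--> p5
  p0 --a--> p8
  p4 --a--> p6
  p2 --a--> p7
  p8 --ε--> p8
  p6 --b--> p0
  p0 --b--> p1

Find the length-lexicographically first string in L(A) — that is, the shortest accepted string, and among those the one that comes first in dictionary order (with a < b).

aaa

A breadth-first search from p0 reaches an accepting state first via the path p0 → p8 → p4 → p6 on input aaa.
No string of length < 3 is accepted (BFS exhausts all shorter strings without reaching an accepting state), and aaa is the lexicographically least accepting string of length 3.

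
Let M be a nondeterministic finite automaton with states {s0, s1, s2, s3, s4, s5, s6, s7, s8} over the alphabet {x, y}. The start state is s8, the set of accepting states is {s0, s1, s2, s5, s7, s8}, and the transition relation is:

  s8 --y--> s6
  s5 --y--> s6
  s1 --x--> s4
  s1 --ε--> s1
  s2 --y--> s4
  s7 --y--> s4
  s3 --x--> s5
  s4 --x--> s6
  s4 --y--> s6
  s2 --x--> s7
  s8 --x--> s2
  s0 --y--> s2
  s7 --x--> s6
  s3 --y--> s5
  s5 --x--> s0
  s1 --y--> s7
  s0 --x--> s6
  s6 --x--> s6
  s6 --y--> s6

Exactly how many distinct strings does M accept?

3

The useful subgraph on states {s2, s7, s8} is acyclic, so L(M) is finite; the longest accepting path visits 3 useful states, giving maximum string length 2.
Counting accepting paths from s8 by length: 1 of length 0, 1 of length 1, 1 of length 2. Total 3.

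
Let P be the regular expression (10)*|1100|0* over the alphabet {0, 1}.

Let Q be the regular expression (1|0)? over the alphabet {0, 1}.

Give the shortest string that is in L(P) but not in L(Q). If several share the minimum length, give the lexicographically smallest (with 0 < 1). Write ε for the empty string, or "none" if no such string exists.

00

The string 00 is accepted by P but not by Q.
No shorter string lies in the difference, and 00 is the lexicographically first length-2 string in L(P) \ L(Q).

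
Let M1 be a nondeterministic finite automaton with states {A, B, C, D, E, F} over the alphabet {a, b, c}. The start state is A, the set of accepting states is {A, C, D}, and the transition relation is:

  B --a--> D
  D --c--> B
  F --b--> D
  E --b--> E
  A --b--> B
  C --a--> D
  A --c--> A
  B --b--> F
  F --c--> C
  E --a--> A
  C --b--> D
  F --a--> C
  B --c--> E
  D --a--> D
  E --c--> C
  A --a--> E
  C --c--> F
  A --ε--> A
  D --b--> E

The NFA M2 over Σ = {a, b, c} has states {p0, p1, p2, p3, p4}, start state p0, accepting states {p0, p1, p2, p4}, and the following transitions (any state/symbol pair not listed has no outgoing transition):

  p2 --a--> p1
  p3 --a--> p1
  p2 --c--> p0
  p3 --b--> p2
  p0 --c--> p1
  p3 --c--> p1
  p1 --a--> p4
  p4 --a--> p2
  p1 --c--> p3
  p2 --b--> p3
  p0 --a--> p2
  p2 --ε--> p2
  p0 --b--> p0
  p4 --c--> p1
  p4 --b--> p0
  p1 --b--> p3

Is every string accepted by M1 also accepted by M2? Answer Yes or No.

The string cc is in L(M1) but not in L(M2).
So L(M1) ⊄ L(M2).

No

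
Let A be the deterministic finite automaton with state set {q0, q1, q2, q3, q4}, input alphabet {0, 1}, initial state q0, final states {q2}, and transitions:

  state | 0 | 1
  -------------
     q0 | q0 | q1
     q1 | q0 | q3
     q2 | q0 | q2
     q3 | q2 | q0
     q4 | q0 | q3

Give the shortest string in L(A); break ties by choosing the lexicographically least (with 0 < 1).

A breadth-first search from q0 reaches an accepting state first via the path q0 → q1 → q3 → q2 on input 110.
No string of length < 3 is accepted (BFS exhausts all shorter strings without reaching an accepting state), and 110 is the lexicographically least accepting string of length 3.

110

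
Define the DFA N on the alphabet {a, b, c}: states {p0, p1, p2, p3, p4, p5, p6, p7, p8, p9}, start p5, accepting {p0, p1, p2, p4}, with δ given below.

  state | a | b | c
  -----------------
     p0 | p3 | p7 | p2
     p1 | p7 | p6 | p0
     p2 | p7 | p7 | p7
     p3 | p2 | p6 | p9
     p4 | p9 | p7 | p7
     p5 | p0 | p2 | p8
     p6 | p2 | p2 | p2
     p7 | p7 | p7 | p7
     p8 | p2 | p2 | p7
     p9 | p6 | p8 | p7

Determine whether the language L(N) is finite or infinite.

finite

The useful states (reachable from p5 and able to reach an accepting state) are {p0, p2, p3, p5, p6, p8, p9}.
Restricted to these states the transition graph has no cycle, so every accepting path has bounded length and L is finite.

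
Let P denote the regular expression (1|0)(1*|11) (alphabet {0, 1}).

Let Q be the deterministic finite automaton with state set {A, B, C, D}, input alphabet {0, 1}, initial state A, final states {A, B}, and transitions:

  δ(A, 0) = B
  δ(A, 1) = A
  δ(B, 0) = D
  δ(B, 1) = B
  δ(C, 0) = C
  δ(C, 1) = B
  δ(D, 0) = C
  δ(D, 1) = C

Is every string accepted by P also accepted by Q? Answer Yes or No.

Converting the expression P to a DFA (subset construction, then merging equivalent states) gives the minimal DFA with states {p0, p1, p2}, start state p0, accepting states {p1} and transitions p0: 0→p1, 1→p1; p1: 0→p2, 1→p1; p2: 0→p2, 1→p2.
Exploring the product automaton P × Q from the start pair (p0, A), following both machines on each input symbol, reaches 6 state pairs: (p0, A), (p1, B), (p1, A), (p2, D), (p2, B), (p2, C).
P accepts in {p1} and Q accepts in {A, B}. The reachable pairs whose P-component is accepting are (p1, B), (p1, A); in each of them the Q-component is accepting too, so the product for L(P) \ L(Q) (P-component accepting, Q-component rejecting) has no reachable accepting pair and the difference is empty.
Hence every string in L(P) is also in L(Q).

Yes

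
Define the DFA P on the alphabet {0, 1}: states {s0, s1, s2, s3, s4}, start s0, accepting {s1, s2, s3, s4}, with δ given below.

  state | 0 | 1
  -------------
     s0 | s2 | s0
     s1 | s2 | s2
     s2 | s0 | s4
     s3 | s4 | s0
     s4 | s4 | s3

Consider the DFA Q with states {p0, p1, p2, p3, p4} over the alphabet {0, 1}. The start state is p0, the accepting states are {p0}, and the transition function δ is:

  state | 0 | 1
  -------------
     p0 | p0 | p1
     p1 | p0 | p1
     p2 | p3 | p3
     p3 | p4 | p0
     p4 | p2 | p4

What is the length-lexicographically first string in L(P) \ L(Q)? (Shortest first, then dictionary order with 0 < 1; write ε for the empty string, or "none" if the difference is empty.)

The string 01 is accepted by P but not by Q.
No shorter string lies in the difference, and 01 is the lexicographically first length-2 string in L(P) \ L(Q).

01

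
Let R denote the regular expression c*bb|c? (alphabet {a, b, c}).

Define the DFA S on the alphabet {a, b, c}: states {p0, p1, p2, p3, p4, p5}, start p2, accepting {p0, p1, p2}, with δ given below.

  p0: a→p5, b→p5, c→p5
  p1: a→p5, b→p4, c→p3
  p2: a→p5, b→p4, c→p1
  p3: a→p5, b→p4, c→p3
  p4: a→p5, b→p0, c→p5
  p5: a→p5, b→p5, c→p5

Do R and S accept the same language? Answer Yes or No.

Converting the expression R to a DFA (subset construction, then merging equivalent states) gives the minimal DFA with states {r0, r1, r2, r3, r4, r5}, start state r0, accepting states {r0, r3, r4} and transitions r0: a→r1, b→r2, c→r3; r1: a→r1, b→r1, c→r1; r2: a→r1, b→r4, c→r1; r3: a→r1, b→r2, c→r5; r4: a→r1, b→r1, c→r1; r5: a→r1, b→r2, c→r5.
Exploring the product automaton R × S from the start pair (r0, p2), following both machines on each input symbol, reaches 6 state pairs: (r0, p2), (r1, p5), (r2, p4), (r3, p1), (r4, p0), (r5, p3).
R accepts in {r0, r3, r4} and S accepts in {p0, p1, p2}. In every reachable pair the two components are either both accepting — (r0, p2), (r3, p1), (r4, p0) — or both non-accepting, so no string is accepted by exactly one of the machines: L(R) \ L(S) and L(S) \ L(R) are both empty.
Hence every string is accepted by R iff it is accepted by S, and the two languages coincide.

Yes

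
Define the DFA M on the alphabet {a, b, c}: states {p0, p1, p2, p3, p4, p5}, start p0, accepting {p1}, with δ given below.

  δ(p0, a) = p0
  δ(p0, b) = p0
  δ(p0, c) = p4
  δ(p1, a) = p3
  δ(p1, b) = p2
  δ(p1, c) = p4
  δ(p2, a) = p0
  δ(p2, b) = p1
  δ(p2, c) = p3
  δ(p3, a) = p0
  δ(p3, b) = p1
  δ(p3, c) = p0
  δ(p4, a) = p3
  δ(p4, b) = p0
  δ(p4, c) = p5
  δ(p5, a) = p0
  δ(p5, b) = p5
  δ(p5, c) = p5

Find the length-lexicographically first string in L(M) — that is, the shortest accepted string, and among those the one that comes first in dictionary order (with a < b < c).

A breadth-first search from p0 reaches an accepting state first via the path p0 → p4 → p3 → p1 on input cab.
No string of length < 3 is accepted (BFS exhausts all shorter strings without reaching an accepting state), and cab is the lexicographically least accepting string of length 3.

cab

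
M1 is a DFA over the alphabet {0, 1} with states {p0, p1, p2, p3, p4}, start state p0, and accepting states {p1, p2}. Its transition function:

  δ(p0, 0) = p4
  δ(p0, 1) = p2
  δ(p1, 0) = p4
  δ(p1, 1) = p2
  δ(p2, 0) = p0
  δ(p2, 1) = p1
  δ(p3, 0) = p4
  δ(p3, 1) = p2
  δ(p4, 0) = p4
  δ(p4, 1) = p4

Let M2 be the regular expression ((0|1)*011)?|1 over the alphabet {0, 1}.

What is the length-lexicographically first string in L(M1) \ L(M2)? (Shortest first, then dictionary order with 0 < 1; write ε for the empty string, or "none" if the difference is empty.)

The string 11 is accepted by M1 but not by M2.
No shorter string lies in the difference, and 11 is the lexicographically first length-2 string in L(M1) \ L(M2).

11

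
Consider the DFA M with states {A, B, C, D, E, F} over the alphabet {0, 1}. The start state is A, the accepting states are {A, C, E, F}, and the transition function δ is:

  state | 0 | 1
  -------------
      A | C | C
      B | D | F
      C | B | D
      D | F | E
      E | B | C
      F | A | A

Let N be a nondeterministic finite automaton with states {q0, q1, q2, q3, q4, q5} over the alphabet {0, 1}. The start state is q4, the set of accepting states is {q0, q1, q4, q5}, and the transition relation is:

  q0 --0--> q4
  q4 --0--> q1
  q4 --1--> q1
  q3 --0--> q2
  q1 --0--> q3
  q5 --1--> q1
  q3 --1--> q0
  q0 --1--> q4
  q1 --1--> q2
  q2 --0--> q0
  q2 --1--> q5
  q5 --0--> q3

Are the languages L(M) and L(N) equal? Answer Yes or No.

Yes

Exploring the product automaton M × N from the start pair (A, q4), following both machines on each input symbol, reaches 6 state pairs: (A, q4), (C, q1), (B, q3), (D, q2), (F, q0), (E, q5).
M accepts in {A, C, E, F} and N accepts in {q0, q1, q4, q5}. In every reachable pair the two components are either both accepting — (A, q4), (C, q1), (F, q0), (E, q5) — or both non-accepting, so no string is accepted by exactly one of the machines: L(M) \ L(N) and L(N) \ L(M) are both empty.
Hence every string is accepted by M iff it is accepted by N, and the two languages coincide.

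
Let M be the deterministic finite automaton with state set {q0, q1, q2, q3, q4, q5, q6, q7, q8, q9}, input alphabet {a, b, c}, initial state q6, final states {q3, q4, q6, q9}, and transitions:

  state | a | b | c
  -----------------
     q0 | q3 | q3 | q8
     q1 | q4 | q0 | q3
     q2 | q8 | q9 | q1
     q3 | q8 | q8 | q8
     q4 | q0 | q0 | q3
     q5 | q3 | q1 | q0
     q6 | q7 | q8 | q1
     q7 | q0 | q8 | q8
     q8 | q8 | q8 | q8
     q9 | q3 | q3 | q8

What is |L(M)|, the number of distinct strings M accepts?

The useful subgraph on states {q0, q1, q3, q4, q6, q7} is acyclic, so L(M) is finite; the longest accepting path visits 5 useful states, giving maximum string length 4.
Counting accepting paths from q6 by length: 1 of length 0, 2 of length 2, 5 of length 3, 4 of length 4. Total 12.

12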